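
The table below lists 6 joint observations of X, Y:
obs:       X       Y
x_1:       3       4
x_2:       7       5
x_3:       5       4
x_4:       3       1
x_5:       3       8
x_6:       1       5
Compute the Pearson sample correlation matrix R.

Step 1 — column means:
  mean(X) = (3 + 7 + 5 + 3 + 3 + 1) / 6 = 22/6 = 3.6667
  mean(Y) = (4 + 5 + 4 + 1 + 8 + 5) / 6 = 27/6 = 4.5

Step 2 — sample variances and covariances s[i,j] = (1/(n-1)) · Σ_k (x_{k,i} - mean_i) · (x_{k,j} - mean_j), with n-1 = 5:
  s[X,X] = ((-0.6667)·(-0.6667) + (3.3333)·(3.3333) + (1.3333)·(1.3333) + (-0.6667)·(-0.6667) + (-0.6667)·(-0.6667) + (-2.6667)·(-2.6667)) / 5 = 21.3333/5 = 4.2667
  s[X,Y] = ((-0.6667)·(-0.5) + (3.3333)·(0.5) + (1.3333)·(-0.5) + (-0.6667)·(-3.5) + (-0.6667)·(3.5) + (-2.6667)·(0.5)) / 5 = 0/5 = 0
  s[Y,Y] = ((-0.5)·(-0.5) + (0.5)·(0.5) + (-0.5)·(-0.5) + (-3.5)·(-3.5) + (3.5)·(3.5) + (0.5)·(0.5)) / 5 = 25.5/5 = 5.1
  Sample standard deviations s_i = √(s[i,i]):
  s(X) = √(4.2667) = 2.0656
  s(Y) = √(5.1) = 2.2583

Step 3 — r_{ij} = s_{ij} / (s_i · s_j):
  r[X,X] = 1 (diagonal).
  r[X,Y] = 0 / (2.0656 · 2.2583) = 0 / 4.6648 = 0
  r[Y,Y] = 1 (diagonal).

R is symmetric with unit diagonal. Assembling:

R = [[1, 0],
 [0, 1]]


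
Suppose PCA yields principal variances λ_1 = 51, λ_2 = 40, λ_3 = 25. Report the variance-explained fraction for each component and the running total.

Step 1 — total variance = trace(Sigma) = Σ λ_i = 51 + 40 + 25 = 116.

Step 2 — fraction explained by component i = λ_i / Σ λ:
  PC1: 51/116 = 0.4397
  PC2: 40/116 = 0.3448
  PC3: 25/116 = 0.2155

Step 3 — cumulative fraction after k components = (λ_1 + ... + λ_k) / Σ λ:
  k = 1: 51/116 = 0.4397
  k = 2: (51 + 40)/116 = 91/116 = 0.7845
  k = 3: (51 + 40 + 25)/116 = 116/116 = 1

Summary (fraction, with percent):

explained: PC1 0.4397 (43.97%), PC2 0.3448 (34.48%), PC3 0.2155 (21.55%);  cumulative: 0.4397, 0.7845, 1


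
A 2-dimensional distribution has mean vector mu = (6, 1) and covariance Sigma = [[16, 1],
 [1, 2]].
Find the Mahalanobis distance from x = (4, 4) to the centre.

Step 1 — centre the observation: (x - mu) = (-2, 3).

Step 2 — invert Sigma. det(Sigma) = 16·2 - (1)² = 31.
  Sigma^{-1} = (1/det) · [[d, -b], [-b, a]] = [[0.0645, -0.0323],
 [-0.0323, 0.5161]].

Step 3 — form the quadratic (x - mu)^T · Sigma^{-1} · (x - mu):
  Sigma^{-1} · (x - mu) = (-0.2258, 1.6129).
  (x - mu)^T · [Sigma^{-1} · (x - mu)] = (-2)·(-0.2258) + (3)·(1.6129) = 5.2903.

Step 4 — take square root: d = √(5.2903) ≈ 2.3001.

d(x, mu) = √(5.2903) ≈ 2.3001


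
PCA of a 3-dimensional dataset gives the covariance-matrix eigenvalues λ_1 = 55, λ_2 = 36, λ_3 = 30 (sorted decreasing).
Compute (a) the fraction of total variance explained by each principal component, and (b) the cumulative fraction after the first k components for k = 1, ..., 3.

Step 1 — total variance = trace(Sigma) = Σ λ_i = 55 + 36 + 30 = 121.

Step 2 — fraction explained by component i = λ_i / Σ λ:
  PC1: 55/121 = 0.4545
  PC2: 36/121 = 0.2975
  PC3: 30/121 = 0.2479

Step 3 — cumulative fraction after k components = (λ_1 + ... + λ_k) / Σ λ:
  k = 1: 55/121 = 0.4545
  k = 2: (55 + 36)/121 = 91/121 = 0.7521
  k = 3: (55 + 36 + 30)/121 = 121/121 = 1

Summary (fraction, with percent):

explained: PC1 0.4545 (45.45%), PC2 0.2975 (29.75%), PC3 0.2479 (24.79%);  cumulative: 0.4545, 0.7521, 1


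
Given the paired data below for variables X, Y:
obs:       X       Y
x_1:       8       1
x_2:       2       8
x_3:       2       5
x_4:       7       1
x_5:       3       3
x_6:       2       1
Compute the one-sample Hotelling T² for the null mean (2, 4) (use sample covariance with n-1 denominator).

Step 1 — sample mean vector:
  mean(X) = (8 + 2 + 2 + 7 + 3 + 2) / 6 = 24/6 = 4
  mean(Y) = (1 + 8 + 5 + 1 + 3 + 1) / 6 = 19/6 = 3.1667
  x̄ = (4, 3.1667),  deviation x̄ - mu_0 = (4, 3.1667) - (2, 4) = (2, -0.8333).

Step 2 — sample covariance matrix, S[i,j] = (1/(n-1)) · Σ_k (x_{k,i} - mean_i) · (x_{k,j} - mean_j), divisor n-1 = 5:
  S[X,X] = ((4)·(4) + (-2)·(-2) + (-2)·(-2) + (3)·(3) + (-1)·(-1) + (-2)·(-2)) / 5 = 38/5 = 7.6
  S[X,Y] = ((4)·(-2.1667) + (-2)·(4.8333) + (-2)·(1.8333) + (3)·(-2.1667) + (-1)·(-0.1667) + (-2)·(-2.1667)) / 5 = -24/5 = -4.8
  S[Y,Y] = ((-2.1667)·(-2.1667) + (4.8333)·(4.8333) + (1.8333)·(1.8333) + (-2.1667)·(-2.1667) + (-0.1667)·(-0.1667) + (-2.1667)·(-2.1667)) / 5 = 40.8333/5 = 8.1667
  S = [[7.6, -4.8],
 [-4.8, 8.1667]].

Step 3 — invert S. det(S) = 7.6·8.1667 - (-4.8)² = 39.0267.
  S^{-1} = (1/det) · [[d, -b], [-b, a]] = [[0.2093, 0.123],
 [0.123, 0.1947]].

Step 4 — quadratic form (x̄ - mu_0)^T · S^{-1} · (x̄ - mu_0):
  S^{-1} · (x̄ - mu_0) = (0.316, 0.0837),
  (x̄ - mu_0)^T · [...] = (2)·(0.316) + (-0.8333)·(0.0837) = 0.5623.

Step 5 — scale by n: T² = 6 · 0.5623 = 3.3738.

T² ≈ 3.3738


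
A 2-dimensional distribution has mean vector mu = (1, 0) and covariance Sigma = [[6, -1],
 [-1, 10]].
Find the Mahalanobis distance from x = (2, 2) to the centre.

Step 1 — centre the observation: (x - mu) = (1, 2).

Step 2 — invert Sigma. det(Sigma) = 6·10 - (-1)² = 59.
  Sigma^{-1} = (1/det) · [[d, -b], [-b, a]] = [[0.1695, 0.0169],
 [0.0169, 0.1017]].

Step 3 — form the quadratic (x - mu)^T · Sigma^{-1} · (x - mu):
  Sigma^{-1} · (x - mu) = (0.2034, 0.2203).
  (x - mu)^T · [Sigma^{-1} · (x - mu)] = (1)·(0.2034) + (2)·(0.2203) = 0.6441.

Step 4 — take square root: d = √(0.6441) ≈ 0.8025.

d(x, mu) = √(0.6441) ≈ 0.8025


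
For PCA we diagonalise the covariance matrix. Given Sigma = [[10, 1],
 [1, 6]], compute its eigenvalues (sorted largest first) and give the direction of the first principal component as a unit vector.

Step 1 — characteristic polynomial of 2×2 Sigma:
  det(Sigma - λI) = λ² - trace · λ + det = 0.
  trace = 10 + 6 = 16, det = 10·6 - (1)² = 59.
Step 2 — discriminant:
  Δ = trace² - 4·det = 256 - 236 = 20.
Step 3 — eigenvalues:
  λ = (trace ± √Δ)/2 = (16 ± 4.4721)/2,
  λ_1 = 10.2361,  λ_2 = 5.7639.

Step 4 — unit eigenvector for λ_1: solve (Sigma - λ_1 I)v = 0. First row:
  (10 - 10.2361)·v_x + (1)·v_y = 0, i.e. (-0.2361)·v_x + (1)·v_y = 0,
  so v ∝ (b, λ_1 - a) = (1, 0.2361) = u.
  ||u|| = √((1)² + (0.2361)²) = √(1.0557) ≈ 1.0275,
  v_1 = u/||u|| ≈ (0.9732, 0.2298) (||v_1|| = 1).

λ_1 = 10.2361,  λ_2 = 5.7639;  v_1 ≈ (0.9732, 0.2298)


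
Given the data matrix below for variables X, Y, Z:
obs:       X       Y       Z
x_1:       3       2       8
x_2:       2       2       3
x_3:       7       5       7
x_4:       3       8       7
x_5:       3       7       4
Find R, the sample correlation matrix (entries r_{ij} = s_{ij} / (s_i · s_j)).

Step 1 — column means:
  mean(X) = (3 + 2 + 7 + 3 + 3) / 5 = 18/5 = 3.6
  mean(Y) = (2 + 2 + 5 + 8 + 7) / 5 = 24/5 = 4.8
  mean(Z) = (8 + 3 + 7 + 7 + 4) / 5 = 29/5 = 5.8

Step 2 — sample variances and covariances s[i,j] = (1/(n-1)) · Σ_k (x_{k,i} - mean_i) · (x_{k,j} - mean_j), with n-1 = 4:
  s[X,X] = ((-0.6)·(-0.6) + (-1.6)·(-1.6) + (3.4)·(3.4) + (-0.6)·(-0.6) + (-0.6)·(-0.6)) / 4 = 15.2/4 = 3.8
  s[X,Y] = ((-0.6)·(-2.8) + (-1.6)·(-2.8) + (3.4)·(0.2) + (-0.6)·(3.2) + (-0.6)·(2.2)) / 4 = 3.6/4 = 0.9
  s[X,Z] = ((-0.6)·(2.2) + (-1.6)·(-2.8) + (3.4)·(1.2) + (-0.6)·(1.2) + (-0.6)·(-1.8)) / 4 = 7.6/4 = 1.9
  s[Y,Y] = ((-2.8)·(-2.8) + (-2.8)·(-2.8) + (0.2)·(0.2) + (3.2)·(3.2) + (2.2)·(2.2)) / 4 = 30.8/4 = 7.7
  s[Y,Z] = ((-2.8)·(2.2) + (-2.8)·(-2.8) + (0.2)·(1.2) + (3.2)·(1.2) + (2.2)·(-1.8)) / 4 = 1.8/4 = 0.45
  s[Z,Z] = ((2.2)·(2.2) + (-2.8)·(-2.8) + (1.2)·(1.2) + (1.2)·(1.2) + (-1.8)·(-1.8)) / 4 = 18.8/4 = 4.7
  Sample standard deviations s_i = √(s[i,i]):
  s(X) = √(3.8) = 1.9494
  s(Y) = √(7.7) = 2.7749
  s(Z) = √(4.7) = 2.1679

Step 3 — r_{ij} = s_{ij} / (s_i · s_j):
  r[X,X] = 1 (diagonal).
  r[X,Y] = 0.9 / (1.9494 · 2.7749) = 0.9 / 5.4093 = 0.1664
  r[X,Z] = 1.9 / (1.9494 · 2.1679) = 1.9 / 4.2261 = 0.4496
  r[Y,Y] = 1 (diagonal).
  r[Y,Z] = 0.45 / (2.7749 · 2.1679) = 0.45 / 6.0158 = 0.0748
  r[Z,Z] = 1 (diagonal).

R is symmetric with unit diagonal. Assembling:

R = [[1, 0.1664, 0.4496],
 [0.1664, 1, 0.0748],
 [0.4496, 0.0748, 1]]


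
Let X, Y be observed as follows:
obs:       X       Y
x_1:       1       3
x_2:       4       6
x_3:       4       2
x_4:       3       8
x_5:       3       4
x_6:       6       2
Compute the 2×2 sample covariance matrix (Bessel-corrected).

Step 1 — column means:
  mean(X) = (1 + 4 + 4 + 3 + 3 + 6) / 6 = 21/6 = 3.5
  mean(Y) = (3 + 6 + 2 + 8 + 4 + 2) / 6 = 25/6 = 4.1667

Step 2 — sample covariance S[i,j] = (1/(n-1)) · Σ_k (x_{k,i} - mean_i) · (x_{k,j} - mean_j), with n-1 = 5.
  S[X,X] = ((-2.5)·(-2.5) + (0.5)·(0.5) + (0.5)·(0.5) + (-0.5)·(-0.5) + (-0.5)·(-0.5) + (2.5)·(2.5)) / 5 = 13.5/5 = 2.7
  S[X,Y] = ((-2.5)·(-1.1667) + (0.5)·(1.8333) + (0.5)·(-2.1667) + (-0.5)·(3.8333) + (-0.5)·(-0.1667) + (2.5)·(-2.1667)) / 5 = -4.5/5 = -0.9
  S[Y,Y] = ((-1.1667)·(-1.1667) + (1.8333)·(1.8333) + (-2.1667)·(-2.1667) + (3.8333)·(3.8333) + (-0.1667)·(-0.1667) + (-2.1667)·(-2.1667)) / 5 = 28.8333/5 = 5.7667

S is symmetric (S[j,i] = S[i,j]). Assembling:

S = [[2.7, -0.9],
 [-0.9, 5.7667]]


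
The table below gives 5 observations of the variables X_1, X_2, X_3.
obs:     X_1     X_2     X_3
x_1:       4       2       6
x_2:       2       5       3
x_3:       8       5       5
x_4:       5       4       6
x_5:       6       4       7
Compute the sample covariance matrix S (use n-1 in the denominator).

Step 1 — column means:
  mean(X_1) = (4 + 2 + 8 + 5 + 6) / 5 = 25/5 = 5
  mean(X_2) = (2 + 5 + 5 + 4 + 4) / 5 = 20/5 = 4
  mean(X_3) = (6 + 3 + 5 + 6 + 7) / 5 = 27/5 = 5.4

Step 2 — sample covariance S[i,j] = (1/(n-1)) · Σ_k (x_{k,i} - mean_i) · (x_{k,j} - mean_j), with n-1 = 4.
  S[X_1,X_1] = ((-1)·(-1) + (-3)·(-3) + (3)·(3) + (0)·(0) + (1)·(1)) / 4 = 20/4 = 5
  S[X_1,X_2] = ((-1)·(-2) + (-3)·(1) + (3)·(1) + (0)·(0) + (1)·(0)) / 4 = 2/4 = 0.5
  S[X_1,X_3] = ((-1)·(0.6) + (-3)·(-2.4) + (3)·(-0.4) + (0)·(0.6) + (1)·(1.6)) / 4 = 7/4 = 1.75
  S[X_2,X_2] = ((-2)·(-2) + (1)·(1) + (1)·(1) + (0)·(0) + (0)·(0)) / 4 = 6/4 = 1.5
  S[X_2,X_3] = ((-2)·(0.6) + (1)·(-2.4) + (1)·(-0.4) + (0)·(0.6) + (0)·(1.6)) / 4 = -4/4 = -1
  S[X_3,X_3] = ((0.6)·(0.6) + (-2.4)·(-2.4) + (-0.4)·(-0.4) + (0.6)·(0.6) + (1.6)·(1.6)) / 4 = 9.2/4 = 2.3

S is symmetric (S[j,i] = S[i,j]). Assembling:

S = [[5, 0.5, 1.75],
 [0.5, 1.5, -1],
 [1.75, -1, 2.3]]


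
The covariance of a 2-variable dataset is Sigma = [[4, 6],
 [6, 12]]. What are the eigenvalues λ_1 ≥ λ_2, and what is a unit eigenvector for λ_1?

Step 1 — characteristic polynomial of 2×2 Sigma:
  det(Sigma - λI) = λ² - trace · λ + det = 0.
  trace = 4 + 12 = 16, det = 4·12 - (6)² = 12.
Step 2 — discriminant:
  Δ = trace² - 4·det = 256 - 48 = 208.
Step 3 — eigenvalues:
  λ = (trace ± √Δ)/2 = (16 ± 14.4222)/2,
  λ_1 = 15.2111,  λ_2 = 0.7889.

Step 4 — unit eigenvector for λ_1: solve (Sigma - λ_1 I)v = 0. First row:
  (4 - 15.2111)·v_x + (6)·v_y = 0, i.e. (-11.2111)·v_x + (6)·v_y = 0,
  so v ∝ (b, λ_1 - a) = (6, 11.2111) = u.
  ||u|| = √((6)² + (11.2111)²) = √(161.6888) ≈ 12.7157,
  v_1 = u/||u|| ≈ (0.4719, 0.8817) (||v_1|| = 1).

λ_1 = 15.2111,  λ_2 = 0.7889;  v_1 ≈ (0.4719, 0.8817)


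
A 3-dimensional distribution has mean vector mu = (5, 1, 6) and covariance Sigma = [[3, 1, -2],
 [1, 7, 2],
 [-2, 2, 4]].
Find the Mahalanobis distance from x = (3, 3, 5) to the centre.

Step 1 — centre the observation: (x - mu) = (-2, 2, -1).

Step 2 — invert Sigma (cofactor / det for 3×3, or solve directly):
  Sigma^{-1} = [[0.75, -0.25, 0.5],
 [-0.25, 0.25, -0.25],
 [0.5, -0.25, 0.625]].

Step 3 — form the quadratic (x - mu)^T · Sigma^{-1} · (x - mu):
  Sigma^{-1} · (x - mu) = (-2.5, 1.25, -2.125).
  (x - mu)^T · [Sigma^{-1} · (x - mu)] = (-2)·(-2.5) + (2)·(1.25) + (-1)·(-2.125) = 9.625.

Step 4 — take square root: d = √(9.625) ≈ 3.1024.

d(x, mu) = √(9.625) ≈ 3.1024


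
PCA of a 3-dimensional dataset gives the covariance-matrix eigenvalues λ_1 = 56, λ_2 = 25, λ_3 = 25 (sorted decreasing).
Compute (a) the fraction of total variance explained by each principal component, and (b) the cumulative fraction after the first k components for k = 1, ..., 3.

Step 1 — total variance = trace(Sigma) = Σ λ_i = 56 + 25 + 25 = 106.

Step 2 — fraction explained by component i = λ_i / Σ λ:
  PC1: 56/106 = 0.5283
  PC2: 25/106 = 0.2358
  PC3: 25/106 = 0.2358

Step 3 — cumulative fraction after k components = (λ_1 + ... + λ_k) / Σ λ:
  k = 1: 56/106 = 0.5283
  k = 2: (56 + 25)/106 = 81/106 = 0.7642
  k = 3: (56 + 25 + 25)/106 = 106/106 = 1

Summary (fraction, with percent):

explained: PC1 0.5283 (52.83%), PC2 0.2358 (23.58%), PC3 0.2358 (23.58%);  cumulative: 0.5283, 0.7642, 1


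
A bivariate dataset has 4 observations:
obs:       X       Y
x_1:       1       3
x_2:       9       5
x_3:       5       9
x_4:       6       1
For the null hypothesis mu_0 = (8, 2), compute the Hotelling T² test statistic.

Step 1 — sample mean vector:
  mean(X) = (1 + 9 + 5 + 6) / 4 = 21/4 = 5.25
  mean(Y) = (3 + 5 + 9 + 1) / 4 = 18/4 = 4.5
  x̄ = (5.25, 4.5),  deviation x̄ - mu_0 = (5.25, 4.5) - (8, 2) = (-2.75, 2.5).

Step 2 — sample covariance matrix, S[i,j] = (1/(n-1)) · Σ_k (x_{k,i} - mean_i) · (x_{k,j} - mean_j), divisor n-1 = 3:
  S[X,X] = ((-4.25)·(-4.25) + (3.75)·(3.75) + (-0.25)·(-0.25) + (0.75)·(0.75)) / 3 = 32.75/3 = 10.9167
  S[X,Y] = ((-4.25)·(-1.5) + (3.75)·(0.5) + (-0.25)·(4.5) + (0.75)·(-3.5)) / 3 = 4.5/3 = 1.5
  S[Y,Y] = ((-1.5)·(-1.5) + (0.5)·(0.5) + (4.5)·(4.5) + (-3.5)·(-3.5)) / 3 = 35/3 = 11.6667
  S = [[10.9167, 1.5],
 [1.5, 11.6667]].

Step 3 — invert S. det(S) = 10.9167·11.6667 - (1.5)² = 125.1111.
  S^{-1} = (1/det) · [[d, -b], [-b, a]] = [[0.0933, -0.012],
 [-0.012, 0.0873]].

Step 4 — quadratic form (x̄ - mu_0)^T · S^{-1} · (x̄ - mu_0):
  S^{-1} · (x̄ - mu_0) = (-0.2864, 0.2511),
  (x̄ - mu_0)^T · [...] = (-2.75)·(-0.2864) + (2.5)·(0.2511) = 1.4154.

Step 5 — scale by n: T² = 4 · 1.4154 = 5.6616.

T² ≈ 5.6616


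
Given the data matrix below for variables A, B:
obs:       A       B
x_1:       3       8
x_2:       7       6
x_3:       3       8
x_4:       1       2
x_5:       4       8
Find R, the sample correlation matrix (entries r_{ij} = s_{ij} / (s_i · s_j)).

Step 1 — column means:
  mean(A) = (3 + 7 + 3 + 1 + 4) / 5 = 18/5 = 3.6
  mean(B) = (8 + 6 + 8 + 2 + 8) / 5 = 32/5 = 6.4

Step 2 — sample variances and covariances s[i,j] = (1/(n-1)) · Σ_k (x_{k,i} - mean_i) · (x_{k,j} - mean_j), with n-1 = 4:
  s[A,A] = ((-0.6)·(-0.6) + (3.4)·(3.4) + (-0.6)·(-0.6) + (-2.6)·(-2.6) + (0.4)·(0.4)) / 4 = 19.2/4 = 4.8
  s[A,B] = ((-0.6)·(1.6) + (3.4)·(-0.4) + (-0.6)·(1.6) + (-2.6)·(-4.4) + (0.4)·(1.6)) / 4 = 8.8/4 = 2.2
  s[B,B] = ((1.6)·(1.6) + (-0.4)·(-0.4) + (1.6)·(1.6) + (-4.4)·(-4.4) + (1.6)·(1.6)) / 4 = 27.2/4 = 6.8
  Sample standard deviations s_i = √(s[i,i]):
  s(A) = √(4.8) = 2.1909
  s(B) = √(6.8) = 2.6077

Step 3 — r_{ij} = s_{ij} / (s_i · s_j):
  r[A,A] = 1 (diagonal).
  r[A,B] = 2.2 / (2.1909 · 2.6077) = 2.2 / 5.7131 = 0.3851
  r[B,B] = 1 (diagonal).

R is symmetric with unit diagonal. Assembling:

R = [[1, 0.3851],
 [0.3851, 1]]


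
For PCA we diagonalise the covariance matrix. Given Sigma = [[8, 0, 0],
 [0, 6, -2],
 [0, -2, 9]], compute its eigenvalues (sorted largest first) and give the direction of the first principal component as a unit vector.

Step 1 — characteristic polynomial p(λ) = det(λI - Sigma) = λ³ - tr·λ² + c_1·λ - det, where tr = trace, c_1 = sum of the principal 2×2 minors, det = det(Sigma):
  tr = 8 + 6 + 9 = 23,
  c_1 = (8·6 - (0)²) + (8·9 - (0)²) + (6·9 - (-2)²) = 48 + 72 + 50 = 170,
  det = 8·(6·9 - (-2)²) - (0)·((0)·9 - (-2)·(0)) + (0)·((0)·(-2) - 6·(0)) = 8·(50) - (0)·(0) + (0)·(0) = 400.
  So p(λ) = λ³ - 23λ² + 170λ - 400.
Step 2 — look for an integer root (rational root theorem: any rational root is an integer divisor of 400). Testing λ = 5:
  p(5) = 125 - 575 + 850 - 400 = 0  ✓
  Dividing out (λ - 5): p(λ) = (λ - 5)(λ² - 18λ + 80).
Step 3 — remaining eigenvalues from the quadratic λ² - 18λ + 80 = 0:
  Δ = 18² - 4·80 = 324 - 320 = 4,  λ = (18 ± √4)/2 = (18 ± 2)/2 = 10 or 8.
  Sorted: λ_1 = 10,  λ_2 = 8,  λ_3 = 5  (check: sum = 23 = tr ✓).

Step 4 — unit eigenvector for λ_1 = 10: v spans the null space of (Sigma - λ_1 I), whose rows are
  r_1 = (-2, 0, 0),  r_2 = (0, -4, -2),  r_3 = (0, -2, -1).
  v is orthogonal to every row, so take v ∝ r_1 × r_2 = ((0)·(-2) - (0)·(-4), (0)·(0) - (-2)·(-2), (-2)·(-4) - (0)·(0)) = (0, -4, 8).
  Rescale (divide by 4; multiply by -1 so the first nonzero entry is positive): u = (0, 1, -2).
  ||u|| = √((0)² + (1)² + (-2)²) = √(5) ≈ 2.2361,  v_1 = u/||u|| ≈ (0, 0.4472, -0.8944) (||v_1|| = 1).

λ_1 = 10,  λ_2 = 8,  λ_3 = 5;  v_1 ≈ (0, 0.4472, -0.8944)


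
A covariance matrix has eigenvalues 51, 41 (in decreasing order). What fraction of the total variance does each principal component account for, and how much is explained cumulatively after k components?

Step 1 — total variance = trace(Sigma) = Σ λ_i = 51 + 41 = 92.

Step 2 — fraction explained by component i = λ_i / Σ λ:
  PC1: 51/92 = 0.5543
  PC2: 41/92 = 0.4457

Step 3 — cumulative fraction after k components = (λ_1 + ... + λ_k) / Σ λ:
  k = 1: 51/92 = 0.5543
  k = 2: (51 + 41)/92 = 92/92 = 1

Summary (fraction, with percent):

explained: PC1 0.5543 (55.43%), PC2 0.4457 (44.57%);  cumulative: 0.5543, 1


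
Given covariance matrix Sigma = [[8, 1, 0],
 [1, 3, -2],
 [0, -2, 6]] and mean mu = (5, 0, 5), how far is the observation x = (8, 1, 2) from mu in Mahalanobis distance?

Step 1 — centre the observation: (x - mu) = (3, 1, -3).

Step 2 — invert Sigma (cofactor / det for 3×3, or solve directly):
  Sigma^{-1} = [[0.1321, -0.0566, -0.0189],
 [-0.0566, 0.4528, 0.1509],
 [-0.0189, 0.1509, 0.217]].

Step 3 — form the quadratic (x - mu)^T · Sigma^{-1} · (x - mu):
  Sigma^{-1} · (x - mu) = (0.3962, -0.1698, -0.5566).
  (x - mu)^T · [Sigma^{-1} · (x - mu)] = (3)·(0.3962) + (1)·(-0.1698) + (-3)·(-0.5566) = 2.6887.

Step 4 — take square root: d = √(2.6887) ≈ 1.6397.

d(x, mu) = √(2.6887) ≈ 1.6397


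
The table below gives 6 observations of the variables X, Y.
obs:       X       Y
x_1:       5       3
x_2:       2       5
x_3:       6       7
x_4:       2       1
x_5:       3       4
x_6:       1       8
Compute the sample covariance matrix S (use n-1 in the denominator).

Step 1 — column means:
  mean(X) = (5 + 2 + 6 + 2 + 3 + 1) / 6 = 19/6 = 3.1667
  mean(Y) = (3 + 5 + 7 + 1 + 4 + 8) / 6 = 28/6 = 4.6667

Step 2 — sample covariance S[i,j] = (1/(n-1)) · Σ_k (x_{k,i} - mean_i) · (x_{k,j} - mean_j), with n-1 = 5.
  S[X,X] = ((1.8333)·(1.8333) + (-1.1667)·(-1.1667) + (2.8333)·(2.8333) + (-1.1667)·(-1.1667) + (-0.1667)·(-0.1667) + (-2.1667)·(-2.1667)) / 5 = 18.8333/5 = 3.7667
  S[X,Y] = ((1.8333)·(-1.6667) + (-1.1667)·(0.3333) + (2.8333)·(2.3333) + (-1.1667)·(-3.6667) + (-0.1667)·(-0.6667) + (-2.1667)·(3.3333)) / 5 = 0.3333/5 = 0.0667
  S[Y,Y] = ((-1.6667)·(-1.6667) + (0.3333)·(0.3333) + (2.3333)·(2.3333) + (-3.6667)·(-3.6667) + (-0.6667)·(-0.6667) + (3.3333)·(3.3333)) / 5 = 33.3333/5 = 6.6667

S is symmetric (S[j,i] = S[i,j]). Assembling:

S = [[3.7667, 0.0667],
 [0.0667, 6.6667]]


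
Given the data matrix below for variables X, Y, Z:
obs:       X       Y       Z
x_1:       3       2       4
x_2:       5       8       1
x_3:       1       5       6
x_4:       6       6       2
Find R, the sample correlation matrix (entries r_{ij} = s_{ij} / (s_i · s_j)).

Step 1 — column means:
  mean(X) = (3 + 5 + 1 + 6) / 4 = 15/4 = 3.75
  mean(Y) = (2 + 8 + 5 + 6) / 4 = 21/4 = 5.25
  mean(Z) = (4 + 1 + 6 + 2) / 4 = 13/4 = 3.25

Step 2 — sample variances and covariances s[i,j] = (1/(n-1)) · Σ_k (x_{k,i} - mean_i) · (x_{k,j} - mean_j), with n-1 = 3:
  s[X,X] = ((-0.75)·(-0.75) + (1.25)·(1.25) + (-2.75)·(-2.75) + (2.25)·(2.25)) / 3 = 14.75/3 = 4.9167
  s[X,Y] = ((-0.75)·(-3.25) + (1.25)·(2.75) + (-2.75)·(-0.25) + (2.25)·(0.75)) / 3 = 8.25/3 = 2.75
  s[X,Z] = ((-0.75)·(0.75) + (1.25)·(-2.25) + (-2.75)·(2.75) + (2.25)·(-1.25)) / 3 = -13.75/3 = -4.5833
  s[Y,Y] = ((-3.25)·(-3.25) + (2.75)·(2.75) + (-0.25)·(-0.25) + (0.75)·(0.75)) / 3 = 18.75/3 = 6.25
  s[Y,Z] = ((-3.25)·(0.75) + (2.75)·(-2.25) + (-0.25)·(2.75) + (0.75)·(-1.25)) / 3 = -10.25/3 = -3.4167
  s[Z,Z] = ((0.75)·(0.75) + (-2.25)·(-2.25) + (2.75)·(2.75) + (-1.25)·(-1.25)) / 3 = 14.75/3 = 4.9167
  Sample standard deviations s_i = √(s[i,i]):
  s(X) = √(4.9167) = 2.2174
  s(Y) = √(6.25) = 2.5
  s(Z) = √(4.9167) = 2.2174

Step 3 — r_{ij} = s_{ij} / (s_i · s_j):
  r[X,X] = 1 (diagonal).
  r[X,Y] = 2.75 / (2.2174 · 2.5) = 2.75 / 5.5434 = 0.4961
  r[X,Z] = -4.5833 / (2.2174 · 2.2174) = -4.5833 / 4.9167 = -0.9322
  r[Y,Y] = 1 (diagonal).
  r[Y,Z] = -3.4167 / (2.5 · 2.2174) = -3.4167 / 5.5434 = -0.6163
  r[Z,Z] = 1 (diagonal).

R is symmetric with unit diagonal. Assembling:

R = [[1, 0.4961, -0.9322],
 [0.4961, 1, -0.6163],
 [-0.9322, -0.6163, 1]]


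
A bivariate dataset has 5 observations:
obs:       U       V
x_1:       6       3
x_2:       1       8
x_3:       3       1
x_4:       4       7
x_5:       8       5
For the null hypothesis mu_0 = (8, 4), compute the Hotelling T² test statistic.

Step 1 — sample mean vector:
  mean(U) = (6 + 1 + 3 + 4 + 8) / 5 = 22/5 = 4.4
  mean(V) = (3 + 8 + 1 + 7 + 5) / 5 = 24/5 = 4.8
  x̄ = (4.4, 4.8),  deviation x̄ - mu_0 = (4.4, 4.8) - (8, 4) = (-3.6, 0.8).

Step 2 — sample covariance matrix, S[i,j] = (1/(n-1)) · Σ_k (x_{k,i} - mean_i) · (x_{k,j} - mean_j), divisor n-1 = 4:
  S[U,U] = ((1.6)·(1.6) + (-3.4)·(-3.4) + (-1.4)·(-1.4) + (-0.4)·(-0.4) + (3.6)·(3.6)) / 4 = 29.2/4 = 7.3
  S[U,V] = ((1.6)·(-1.8) + (-3.4)·(3.2) + (-1.4)·(-3.8) + (-0.4)·(2.2) + (3.6)·(0.2)) / 4 = -8.6/4 = -2.15
  S[V,V] = ((-1.8)·(-1.8) + (3.2)·(3.2) + (-3.8)·(-3.8) + (2.2)·(2.2) + (0.2)·(0.2)) / 4 = 32.8/4 = 8.2
  S = [[7.3, -2.15],
 [-2.15, 8.2]].

Step 3 — invert S. det(S) = 7.3·8.2 - (-2.15)² = 55.2375.
  S^{-1} = (1/det) · [[d, -b], [-b, a]] = [[0.1484, 0.0389],
 [0.0389, 0.1322]].

Step 4 — quadratic form (x̄ - mu_0)^T · S^{-1} · (x̄ - mu_0):
  S^{-1} · (x̄ - mu_0) = (-0.5033, -0.0344),
  (x̄ - mu_0)^T · [...] = (-3.6)·(-0.5033) + (0.8)·(-0.0344) = 1.7843.

Step 5 — scale by n: T² = 5 · 1.7843 = 8.9215.

T² ≈ 8.9215


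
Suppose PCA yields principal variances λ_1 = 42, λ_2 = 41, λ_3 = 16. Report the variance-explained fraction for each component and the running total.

Step 1 — total variance = trace(Sigma) = Σ λ_i = 42 + 41 + 16 = 99.

Step 2 — fraction explained by component i = λ_i / Σ λ:
  PC1: 42/99 = 0.4242
  PC2: 41/99 = 0.4141
  PC3: 16/99 = 0.1616

Step 3 — cumulative fraction after k components = (λ_1 + ... + λ_k) / Σ λ:
  k = 1: 42/99 = 0.4242
  k = 2: (42 + 41)/99 = 83/99 = 0.8384
  k = 3: (42 + 41 + 16)/99 = 99/99 = 1

Summary (fraction, with percent):

explained: PC1 0.4242 (42.42%), PC2 0.4141 (41.41%), PC3 0.1616 (16.16%);  cumulative: 0.4242, 0.8384, 1


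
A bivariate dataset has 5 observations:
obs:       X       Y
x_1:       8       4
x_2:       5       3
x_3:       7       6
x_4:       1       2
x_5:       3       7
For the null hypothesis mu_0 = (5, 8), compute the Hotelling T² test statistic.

Step 1 — sample mean vector:
  mean(X) = (8 + 5 + 7 + 1 + 3) / 5 = 24/5 = 4.8
  mean(Y) = (4 + 3 + 6 + 2 + 7) / 5 = 22/5 = 4.4
  x̄ = (4.8, 4.4),  deviation x̄ - mu_0 = (4.8, 4.4) - (5, 8) = (-0.2, -3.6).

Step 2 — sample covariance matrix, S[i,j] = (1/(n-1)) · Σ_k (x_{k,i} - mean_i) · (x_{k,j} - mean_j), divisor n-1 = 4:
  S[X,X] = ((3.2)·(3.2) + (0.2)·(0.2) + (2.2)·(2.2) + (-3.8)·(-3.8) + (-1.8)·(-1.8)) / 4 = 32.8/4 = 8.2
  S[X,Y] = ((3.2)·(-0.4) + (0.2)·(-1.4) + (2.2)·(1.6) + (-3.8)·(-2.4) + (-1.8)·(2.6)) / 4 = 6.4/4 = 1.6
  S[Y,Y] = ((-0.4)·(-0.4) + (-1.4)·(-1.4) + (1.6)·(1.6) + (-2.4)·(-2.4) + (2.6)·(2.6)) / 4 = 17.2/4 = 4.3
  S = [[8.2, 1.6],
 [1.6, 4.3]].

Step 3 — invert S. det(S) = 8.2·4.3 - (1.6)² = 32.7.
  S^{-1} = (1/det) · [[d, -b], [-b, a]] = [[0.1315, -0.0489],
 [-0.0489, 0.2508]].

Step 4 — quadratic form (x̄ - mu_0)^T · S^{-1} · (x̄ - mu_0):
  S^{-1} · (x̄ - mu_0) = (0.1498, -0.893),
  (x̄ - mu_0)^T · [...] = (-0.2)·(0.1498) + (-3.6)·(-0.893) = 3.1847.

Step 5 — scale by n: T² = 5 · 3.1847 = 15.9235.

T² ≈ 15.9235


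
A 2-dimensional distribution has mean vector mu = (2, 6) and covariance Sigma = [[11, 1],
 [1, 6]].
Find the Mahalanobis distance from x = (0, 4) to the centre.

Step 1 — centre the observation: (x - mu) = (-2, -2).

Step 2 — invert Sigma. det(Sigma) = 11·6 - (1)² = 65.
  Sigma^{-1} = (1/det) · [[d, -b], [-b, a]] = [[0.0923, -0.0154],
 [-0.0154, 0.1692]].

Step 3 — form the quadratic (x - mu)^T · Sigma^{-1} · (x - mu):
  Sigma^{-1} · (x - mu) = (-0.1538, -0.3077).
  (x - mu)^T · [Sigma^{-1} · (x - mu)] = (-2)·(-0.1538) + (-2)·(-0.3077) = 0.9231.

Step 4 — take square root: d = √(0.9231) ≈ 0.9608.

d(x, mu) = √(0.9231) ≈ 0.9608


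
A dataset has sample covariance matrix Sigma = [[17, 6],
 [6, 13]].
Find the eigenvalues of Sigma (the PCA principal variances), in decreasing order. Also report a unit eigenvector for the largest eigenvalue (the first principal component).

Step 1 — characteristic polynomial of 2×2 Sigma:
  det(Sigma - λI) = λ² - trace · λ + det = 0.
  trace = 17 + 13 = 30, det = 17·13 - (6)² = 185.
Step 2 — discriminant:
  Δ = trace² - 4·det = 900 - 740 = 160.
Step 3 — eigenvalues:
  λ = (trace ± √Δ)/2 = (30 ± 12.6491)/2,
  λ_1 = 21.3246,  λ_2 = 8.6754.

Step 4 — unit eigenvector for λ_1: solve (Sigma - λ_1 I)v = 0. First row:
  (17 - 21.3246)·v_x + (6)·v_y = 0, i.e. (-4.3246)·v_x + (6)·v_y = 0,
  so v ∝ (b, λ_1 - a) = (6, 4.3246) = u.
  ||u|| = √((6)² + (4.3246)²) = √(54.7018) ≈ 7.3961,
  v_1 = u/||u|| ≈ (0.8112, 0.5847) (||v_1|| = 1).

λ_1 = 21.3246,  λ_2 = 8.6754;  v_1 ≈ (0.8112, 0.5847)


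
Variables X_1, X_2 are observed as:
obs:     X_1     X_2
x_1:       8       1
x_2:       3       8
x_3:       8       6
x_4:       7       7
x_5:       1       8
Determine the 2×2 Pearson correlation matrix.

Step 1 — column means:
  mean(X_1) = (8 + 3 + 8 + 7 + 1) / 5 = 27/5 = 5.4
  mean(X_2) = (1 + 8 + 6 + 7 + 8) / 5 = 30/5 = 6

Step 2 — sample variances and covariances s[i,j] = (1/(n-1)) · Σ_k (x_{k,i} - mean_i) · (x_{k,j} - mean_j), with n-1 = 4:
  s[X_1,X_1] = ((2.6)·(2.6) + (-2.4)·(-2.4) + (2.6)·(2.6) + (1.6)·(1.6) + (-4.4)·(-4.4)) / 4 = 41.2/4 = 10.3
  s[X_1,X_2] = ((2.6)·(-5) + (-2.4)·(2) + (2.6)·(0) + (1.6)·(1) + (-4.4)·(2)) / 4 = -25/4 = -6.25
  s[X_2,X_2] = ((-5)·(-5) + (2)·(2) + (0)·(0) + (1)·(1) + (2)·(2)) / 4 = 34/4 = 8.5
  Sample standard deviations s_i = √(s[i,i]):
  s(X_1) = √(10.3) = 3.2094
  s(X_2) = √(8.5) = 2.9155

Step 3 — r_{ij} = s_{ij} / (s_i · s_j):
  r[X_1,X_1] = 1 (diagonal).
  r[X_1,X_2] = -6.25 / (3.2094 · 2.9155) = -6.25 / 9.3568 = -0.668
  r[X_2,X_2] = 1 (diagonal).

R is symmetric with unit diagonal. Assembling:

R = [[1, -0.668],
 [-0.668, 1]]


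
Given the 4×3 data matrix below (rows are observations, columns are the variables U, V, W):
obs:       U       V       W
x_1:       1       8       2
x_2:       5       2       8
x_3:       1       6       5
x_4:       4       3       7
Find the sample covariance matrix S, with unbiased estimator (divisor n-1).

Step 1 — column means:
  mean(U) = (1 + 5 + 1 + 4) / 4 = 11/4 = 2.75
  mean(V) = (8 + 2 + 6 + 3) / 4 = 19/4 = 4.75
  mean(W) = (2 + 8 + 5 + 7) / 4 = 22/4 = 5.5

Step 2 — sample covariance S[i,j] = (1/(n-1)) · Σ_k (x_{k,i} - mean_i) · (x_{k,j} - mean_j), with n-1 = 3.
  S[U,U] = ((-1.75)·(-1.75) + (2.25)·(2.25) + (-1.75)·(-1.75) + (1.25)·(1.25)) / 3 = 12.75/3 = 4.25
  S[U,V] = ((-1.75)·(3.25) + (2.25)·(-2.75) + (-1.75)·(1.25) + (1.25)·(-1.75)) / 3 = -16.25/3 = -5.4167
  S[U,W] = ((-1.75)·(-3.5) + (2.25)·(2.5) + (-1.75)·(-0.5) + (1.25)·(1.5)) / 3 = 14.5/3 = 4.8333
  S[V,V] = ((3.25)·(3.25) + (-2.75)·(-2.75) + (1.25)·(1.25) + (-1.75)·(-1.75)) / 3 = 22.75/3 = 7.5833
  S[V,W] = ((3.25)·(-3.5) + (-2.75)·(2.5) + (1.25)·(-0.5) + (-1.75)·(1.5)) / 3 = -21.5/3 = -7.1667
  S[W,W] = ((-3.5)·(-3.5) + (2.5)·(2.5) + (-0.5)·(-0.5) + (1.5)·(1.5)) / 3 = 21/3 = 7

S is symmetric (S[j,i] = S[i,j]). Assembling:

S = [[4.25, -5.4167, 4.8333],
 [-5.4167, 7.5833, -7.1667],
 [4.8333, -7.1667, 7]]


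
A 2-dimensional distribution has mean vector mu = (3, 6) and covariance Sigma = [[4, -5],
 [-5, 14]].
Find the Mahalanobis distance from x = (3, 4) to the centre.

Step 1 — centre the observation: (x - mu) = (0, -2).

Step 2 — invert Sigma. det(Sigma) = 4·14 - (-5)² = 31.
  Sigma^{-1} = (1/det) · [[d, -b], [-b, a]] = [[0.4516, 0.1613],
 [0.1613, 0.129]].

Step 3 — form the quadratic (x - mu)^T · Sigma^{-1} · (x - mu):
  Sigma^{-1} · (x - mu) = (-0.3226, -0.2581).
  (x - mu)^T · [Sigma^{-1} · (x - mu)] = (0)·(-0.3226) + (-2)·(-0.2581) = 0.5161.

Step 4 — take square root: d = √(0.5161) ≈ 0.7184.

d(x, mu) = √(0.5161) ≈ 0.7184


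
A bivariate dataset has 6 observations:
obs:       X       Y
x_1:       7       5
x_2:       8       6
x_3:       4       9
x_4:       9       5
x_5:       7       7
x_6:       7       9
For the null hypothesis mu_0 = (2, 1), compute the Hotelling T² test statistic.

Step 1 — sample mean vector:
  mean(X) = (7 + 8 + 4 + 9 + 7 + 7) / 6 = 42/6 = 7
  mean(Y) = (5 + 6 + 9 + 5 + 7 + 9) / 6 = 41/6 = 6.8333
  x̄ = (7, 6.8333),  deviation x̄ - mu_0 = (7, 6.8333) - (2, 1) = (5, 5.8333).

Step 2 — sample covariance matrix, S[i,j] = (1/(n-1)) · Σ_k (x_{k,i} - mean_i) · (x_{k,j} - mean_j), divisor n-1 = 5:
  S[X,X] = ((0)·(0) + (1)·(1) + (-3)·(-3) + (2)·(2) + (0)·(0) + (0)·(0)) / 5 = 14/5 = 2.8
  S[X,Y] = ((0)·(-1.8333) + (1)·(-0.8333) + (-3)·(2.1667) + (2)·(-1.8333) + (0)·(0.1667) + (0)·(2.1667)) / 5 = -11/5 = -2.2
  S[Y,Y] = ((-1.8333)·(-1.8333) + (-0.8333)·(-0.8333) + (2.1667)·(2.1667) + (-1.8333)·(-1.8333) + (0.1667)·(0.1667) + (2.1667)·(2.1667)) / 5 = 16.8333/5 = 3.3667
  S = [[2.8, -2.2],
 [-2.2, 3.3667]].

Step 3 — invert S. det(S) = 2.8·3.3667 - (-2.2)² = 4.5867.
  S^{-1} = (1/det) · [[d, -b], [-b, a]] = [[0.734, 0.4797],
 [0.4797, 0.6105]].

Step 4 — quadratic form (x̄ - mu_0)^T · S^{-1} · (x̄ - mu_0):
  S^{-1} · (x̄ - mu_0) = (6.468, 5.9593),
  (x̄ - mu_0)^T · [...] = (5)·(6.468) + (5.8333)·(5.9593) = 67.1027.

Step 5 — scale by n: T² = 6 · 67.1027 = 402.6163.

T² ≈ 402.6163


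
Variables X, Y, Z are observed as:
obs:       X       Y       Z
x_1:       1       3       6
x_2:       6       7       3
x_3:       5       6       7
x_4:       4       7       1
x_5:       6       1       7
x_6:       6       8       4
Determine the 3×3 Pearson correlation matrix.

Step 1 — column means:
  mean(X) = (1 + 6 + 5 + 4 + 6 + 6) / 6 = 28/6 = 4.6667
  mean(Y) = (3 + 7 + 6 + 7 + 1 + 8) / 6 = 32/6 = 5.3333
  mean(Z) = (6 + 3 + 7 + 1 + 7 + 4) / 6 = 28/6 = 4.6667

Step 2 — sample variances and covariances s[i,j] = (1/(n-1)) · Σ_k (x_{k,i} - mean_i) · (x_{k,j} - mean_j), with n-1 = 5:
  s[X,X] = ((-3.6667)·(-3.6667) + (1.3333)·(1.3333) + (0.3333)·(0.3333) + (-0.6667)·(-0.6667) + (1.3333)·(1.3333) + (1.3333)·(1.3333)) / 5 = 19.3333/5 = 3.8667
  s[X,Y] = ((-3.6667)·(-2.3333) + (1.3333)·(1.6667) + (0.3333)·(0.6667) + (-0.6667)·(1.6667) + (1.3333)·(-4.3333) + (1.3333)·(2.6667)) / 5 = 7.6667/5 = 1.5333
  s[X,Z] = ((-3.6667)·(1.3333) + (1.3333)·(-1.6667) + (0.3333)·(2.3333) + (-0.6667)·(-3.6667) + (1.3333)·(2.3333) + (1.3333)·(-0.6667)) / 5 = -1.6667/5 = -0.3333
  s[Y,Y] = ((-2.3333)·(-2.3333) + (1.6667)·(1.6667) + (0.6667)·(0.6667) + (1.6667)·(1.6667) + (-4.3333)·(-4.3333) + (2.6667)·(2.6667)) / 5 = 37.3333/5 = 7.4667
  s[Y,Z] = ((-2.3333)·(1.3333) + (1.6667)·(-1.6667) + (0.6667)·(2.3333) + (1.6667)·(-3.6667) + (-4.3333)·(2.3333) + (2.6667)·(-0.6667)) / 5 = -22.3333/5 = -4.4667
  s[Z,Z] = ((1.3333)·(1.3333) + (-1.6667)·(-1.6667) + (2.3333)·(2.3333) + (-3.6667)·(-3.6667) + (2.3333)·(2.3333) + (-0.6667)·(-0.6667)) / 5 = 29.3333/5 = 5.8667
  Sample standard deviations s_i = √(s[i,i]):
  s(X) = √(3.8667) = 1.9664
  s(Y) = √(7.4667) = 2.7325
  s(Z) = √(5.8667) = 2.4221

Step 3 — r_{ij} = s_{ij} / (s_i · s_j):
  r[X,X] = 1 (diagonal).
  r[X,Y] = 1.5333 / (1.9664 · 2.7325) = 1.5333 / 5.3732 = 0.2854
  r[X,Z] = -0.3333 / (1.9664 · 2.4221) = -0.3333 / 4.7628 = -0.07
  r[Y,Y] = 1 (diagonal).
  r[Y,Z] = -4.4667 / (2.7325 · 2.4221) = -4.4667 / 6.6185 = -0.6749
  r[Z,Z] = 1 (diagonal).

R is symmetric with unit diagonal. Assembling:

R = [[1, 0.2854, -0.07],
 [0.2854, 1, -0.6749],
 [-0.07, -0.6749, 1]]


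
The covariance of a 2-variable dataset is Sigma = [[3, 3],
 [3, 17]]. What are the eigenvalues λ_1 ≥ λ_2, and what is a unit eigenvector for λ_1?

Step 1 — characteristic polynomial of 2×2 Sigma:
  det(Sigma - λI) = λ² - trace · λ + det = 0.
  trace = 3 + 17 = 20, det = 3·17 - (3)² = 42.
Step 2 — discriminant:
  Δ = trace² - 4·det = 400 - 168 = 232.
Step 3 — eigenvalues:
  λ = (trace ± √Δ)/2 = (20 ± 15.2315)/2,
  λ_1 = 17.6158,  λ_2 = 2.3842.

Step 4 — unit eigenvector for λ_1: solve (Sigma - λ_1 I)v = 0. First row:
  (3 - 17.6158)·v_x + (3)·v_y = 0, i.e. (-14.6158)·v_x + (3)·v_y = 0,
  so v ∝ (b, λ_1 - a) = (3, 14.6158) = u.
  ||u|| = √((3)² + (14.6158)²) = √(222.6208) ≈ 14.9205,
  v_1 = u/||u|| ≈ (0.2011, 0.9796) (||v_1|| = 1).

λ_1 = 17.6158,  λ_2 = 2.3842;  v_1 ≈ (0.2011, 0.9796)


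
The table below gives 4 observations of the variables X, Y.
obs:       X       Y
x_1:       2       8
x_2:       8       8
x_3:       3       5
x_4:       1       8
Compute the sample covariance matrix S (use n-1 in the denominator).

Step 1 — column means:
  mean(X) = (2 + 8 + 3 + 1) / 4 = 14/4 = 3.5
  mean(Y) = (8 + 8 + 5 + 8) / 4 = 29/4 = 7.25

Step 2 — sample covariance S[i,j] = (1/(n-1)) · Σ_k (x_{k,i} - mean_i) · (x_{k,j} - mean_j), with n-1 = 3.
  S[X,X] = ((-1.5)·(-1.5) + (4.5)·(4.5) + (-0.5)·(-0.5) + (-2.5)·(-2.5)) / 3 = 29/3 = 9.6667
  S[X,Y] = ((-1.5)·(0.75) + (4.5)·(0.75) + (-0.5)·(-2.25) + (-2.5)·(0.75)) / 3 = 1.5/3 = 0.5
  S[Y,Y] = ((0.75)·(0.75) + (0.75)·(0.75) + (-2.25)·(-2.25) + (0.75)·(0.75)) / 3 = 6.75/3 = 2.25

S is symmetric (S[j,i] = S[i,j]). Assembling:

S = [[9.6667, 0.5],
 [0.5, 2.25]]


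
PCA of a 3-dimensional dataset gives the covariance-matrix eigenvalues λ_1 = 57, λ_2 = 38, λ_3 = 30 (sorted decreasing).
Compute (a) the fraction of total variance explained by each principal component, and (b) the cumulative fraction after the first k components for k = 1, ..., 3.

Step 1 — total variance = trace(Sigma) = Σ λ_i = 57 + 38 + 30 = 125.

Step 2 — fraction explained by component i = λ_i / Σ λ:
  PC1: 57/125 = 0.456
  PC2: 38/125 = 0.304
  PC3: 30/125 = 0.24

Step 3 — cumulative fraction after k components = (λ_1 + ... + λ_k) / Σ λ:
  k = 1: 57/125 = 0.456
  k = 2: (57 + 38)/125 = 95/125 = 0.76
  k = 3: (57 + 38 + 30)/125 = 125/125 = 1

Summary (fraction, with percent):

explained: PC1 0.456 (45.6%), PC2 0.304 (30.4%), PC3 0.24 (24%);  cumulative: 0.456, 0.76, 1


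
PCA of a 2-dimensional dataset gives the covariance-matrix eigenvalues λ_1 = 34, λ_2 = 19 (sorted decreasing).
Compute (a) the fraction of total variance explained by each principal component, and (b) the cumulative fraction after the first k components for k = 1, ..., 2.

Step 1 — total variance = trace(Sigma) = Σ λ_i = 34 + 19 = 53.

Step 2 — fraction explained by component i = λ_i / Σ λ:
  PC1: 34/53 = 0.6415
  PC2: 19/53 = 0.3585

Step 3 — cumulative fraction after k components = (λ_1 + ... + λ_k) / Σ λ:
  k = 1: 34/53 = 0.6415
  k = 2: (34 + 19)/53 = 53/53 = 1

Summary (fraction, with percent):

explained: PC1 0.6415 (64.15%), PC2 0.3585 (35.85%);  cumulative: 0.6415, 1


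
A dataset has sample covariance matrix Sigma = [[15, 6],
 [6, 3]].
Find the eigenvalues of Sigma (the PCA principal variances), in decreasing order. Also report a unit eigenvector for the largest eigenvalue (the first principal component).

Step 1 — characteristic polynomial of 2×2 Sigma:
  det(Sigma - λI) = λ² - trace · λ + det = 0.
  trace = 15 + 3 = 18, det = 15·3 - (6)² = 9.
Step 2 — discriminant:
  Δ = trace² - 4·det = 324 - 36 = 288.
Step 3 — eigenvalues:
  λ = (trace ± √Δ)/2 = (18 ± 16.9706)/2,
  λ_1 = 17.4853,  λ_2 = 0.5147.

Step 4 — unit eigenvector for λ_1: solve (Sigma - λ_1 I)v = 0. First row:
  (15 - 17.4853)·v_x + (6)·v_y = 0, i.e. (-2.4853)·v_x + (6)·v_y = 0,
  so v ∝ (b, λ_1 - a) = (6, 2.4853) = u.
  ||u|| = √((6)² + (2.4853)²) = √(42.1766) ≈ 6.4944,
  v_1 = u/||u|| ≈ (0.9239, 0.3827) (||v_1|| = 1).

λ_1 = 17.4853,  λ_2 = 0.5147;  v_1 ≈ (0.9239, 0.3827)


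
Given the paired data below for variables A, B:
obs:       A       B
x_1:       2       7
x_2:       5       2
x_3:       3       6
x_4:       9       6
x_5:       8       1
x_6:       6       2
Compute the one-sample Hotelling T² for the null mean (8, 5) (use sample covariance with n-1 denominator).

Step 1 — sample mean vector:
  mean(A) = (2 + 5 + 3 + 9 + 8 + 6) / 6 = 33/6 = 5.5
  mean(B) = (7 + 2 + 6 + 6 + 1 + 2) / 6 = 24/6 = 4
  x̄ = (5.5, 4),  deviation x̄ - mu_0 = (5.5, 4) - (8, 5) = (-2.5, -1).

Step 2 — sample covariance matrix, S[i,j] = (1/(n-1)) · Σ_k (x_{k,i} - mean_i) · (x_{k,j} - mean_j), divisor n-1 = 5:
  S[A,A] = ((-3.5)·(-3.5) + (-0.5)·(-0.5) + (-2.5)·(-2.5) + (3.5)·(3.5) + (2.5)·(2.5) + (0.5)·(0.5)) / 5 = 37.5/5 = 7.5
  S[A,B] = ((-3.5)·(3) + (-0.5)·(-2) + (-2.5)·(2) + (3.5)·(2) + (2.5)·(-3) + (0.5)·(-2)) / 5 = -16/5 = -3.2
  S[B,B] = ((3)·(3) + (-2)·(-2) + (2)·(2) + (2)·(2) + (-3)·(-3) + (-2)·(-2)) / 5 = 34/5 = 6.8
  S = [[7.5, -3.2],
 [-3.2, 6.8]].

Step 3 — invert S. det(S) = 7.5·6.8 - (-3.2)² = 40.76.
  S^{-1} = (1/det) · [[d, -b], [-b, a]] = [[0.1668, 0.0785],
 [0.0785, 0.184]].

Step 4 — quadratic form (x̄ - mu_0)^T · S^{-1} · (x̄ - mu_0):
  S^{-1} · (x̄ - mu_0) = (-0.4956, -0.3803),
  (x̄ - mu_0)^T · [...] = (-2.5)·(-0.4956) + (-1)·(-0.3803) = 1.6192.

Step 5 — scale by n: T² = 6 · 1.6192 = 9.7154.

T² ≈ 9.7154


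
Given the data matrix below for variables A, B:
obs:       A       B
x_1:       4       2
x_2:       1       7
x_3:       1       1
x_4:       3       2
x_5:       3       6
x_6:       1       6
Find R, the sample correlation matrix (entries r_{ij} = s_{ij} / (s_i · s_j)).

Step 1 — column means:
  mean(A) = (4 + 1 + 1 + 3 + 3 + 1) / 6 = 13/6 = 2.1667
  mean(B) = (2 + 7 + 1 + 2 + 6 + 6) / 6 = 24/6 = 4

Step 2 — sample variances and covariances s[i,j] = (1/(n-1)) · Σ_k (x_{k,i} - mean_i) · (x_{k,j} - mean_j), with n-1 = 5:
  s[A,A] = ((1.8333)·(1.8333) + (-1.1667)·(-1.1667) + (-1.1667)·(-1.1667) + (0.8333)·(0.8333) + (0.8333)·(0.8333) + (-1.1667)·(-1.1667)) / 5 = 8.8333/5 = 1.7667
  s[A,B] = ((1.8333)·(-2) + (-1.1667)·(3) + (-1.1667)·(-3) + (0.8333)·(-2) + (0.8333)·(2) + (-1.1667)·(2)) / 5 = -6/5 = -1.2
  s[B,B] = ((-2)·(-2) + (3)·(3) + (-3)·(-3) + (-2)·(-2) + (2)·(2) + (2)·(2)) / 5 = 34/5 = 6.8
  Sample standard deviations s_i = √(s[i,i]):
  s(A) = √(1.7667) = 1.3292
  s(B) = √(6.8) = 2.6077

Step 3 — r_{ij} = s_{ij} / (s_i · s_j):
  r[A,A] = 1 (diagonal).
  r[A,B] = -1.2 / (1.3292 · 2.6077) = -1.2 / 3.466 = -0.3462
  r[B,B] = 1 (diagonal).

R is symmetric with unit diagonal. Assembling:

R = [[1, -0.3462],
 [-0.3462, 1]]


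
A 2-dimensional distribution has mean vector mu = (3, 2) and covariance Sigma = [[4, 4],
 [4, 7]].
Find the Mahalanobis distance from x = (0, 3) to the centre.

Step 1 — centre the observation: (x - mu) = (-3, 1).

Step 2 — invert Sigma. det(Sigma) = 4·7 - (4)² = 12.
  Sigma^{-1} = (1/det) · [[d, -b], [-b, a]] = [[0.5833, -0.3333],
 [-0.3333, 0.3333]].

Step 3 — form the quadratic (x - mu)^T · Sigma^{-1} · (x - mu):
  Sigma^{-1} · (x - mu) = (-2.0833, 1.3333).
  (x - mu)^T · [Sigma^{-1} · (x - mu)] = (-3)·(-2.0833) + (1)·(1.3333) = 7.5833.

Step 4 — take square root: d = √(7.5833) ≈ 2.7538.

d(x, mu) = √(7.5833) ≈ 2.7538
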